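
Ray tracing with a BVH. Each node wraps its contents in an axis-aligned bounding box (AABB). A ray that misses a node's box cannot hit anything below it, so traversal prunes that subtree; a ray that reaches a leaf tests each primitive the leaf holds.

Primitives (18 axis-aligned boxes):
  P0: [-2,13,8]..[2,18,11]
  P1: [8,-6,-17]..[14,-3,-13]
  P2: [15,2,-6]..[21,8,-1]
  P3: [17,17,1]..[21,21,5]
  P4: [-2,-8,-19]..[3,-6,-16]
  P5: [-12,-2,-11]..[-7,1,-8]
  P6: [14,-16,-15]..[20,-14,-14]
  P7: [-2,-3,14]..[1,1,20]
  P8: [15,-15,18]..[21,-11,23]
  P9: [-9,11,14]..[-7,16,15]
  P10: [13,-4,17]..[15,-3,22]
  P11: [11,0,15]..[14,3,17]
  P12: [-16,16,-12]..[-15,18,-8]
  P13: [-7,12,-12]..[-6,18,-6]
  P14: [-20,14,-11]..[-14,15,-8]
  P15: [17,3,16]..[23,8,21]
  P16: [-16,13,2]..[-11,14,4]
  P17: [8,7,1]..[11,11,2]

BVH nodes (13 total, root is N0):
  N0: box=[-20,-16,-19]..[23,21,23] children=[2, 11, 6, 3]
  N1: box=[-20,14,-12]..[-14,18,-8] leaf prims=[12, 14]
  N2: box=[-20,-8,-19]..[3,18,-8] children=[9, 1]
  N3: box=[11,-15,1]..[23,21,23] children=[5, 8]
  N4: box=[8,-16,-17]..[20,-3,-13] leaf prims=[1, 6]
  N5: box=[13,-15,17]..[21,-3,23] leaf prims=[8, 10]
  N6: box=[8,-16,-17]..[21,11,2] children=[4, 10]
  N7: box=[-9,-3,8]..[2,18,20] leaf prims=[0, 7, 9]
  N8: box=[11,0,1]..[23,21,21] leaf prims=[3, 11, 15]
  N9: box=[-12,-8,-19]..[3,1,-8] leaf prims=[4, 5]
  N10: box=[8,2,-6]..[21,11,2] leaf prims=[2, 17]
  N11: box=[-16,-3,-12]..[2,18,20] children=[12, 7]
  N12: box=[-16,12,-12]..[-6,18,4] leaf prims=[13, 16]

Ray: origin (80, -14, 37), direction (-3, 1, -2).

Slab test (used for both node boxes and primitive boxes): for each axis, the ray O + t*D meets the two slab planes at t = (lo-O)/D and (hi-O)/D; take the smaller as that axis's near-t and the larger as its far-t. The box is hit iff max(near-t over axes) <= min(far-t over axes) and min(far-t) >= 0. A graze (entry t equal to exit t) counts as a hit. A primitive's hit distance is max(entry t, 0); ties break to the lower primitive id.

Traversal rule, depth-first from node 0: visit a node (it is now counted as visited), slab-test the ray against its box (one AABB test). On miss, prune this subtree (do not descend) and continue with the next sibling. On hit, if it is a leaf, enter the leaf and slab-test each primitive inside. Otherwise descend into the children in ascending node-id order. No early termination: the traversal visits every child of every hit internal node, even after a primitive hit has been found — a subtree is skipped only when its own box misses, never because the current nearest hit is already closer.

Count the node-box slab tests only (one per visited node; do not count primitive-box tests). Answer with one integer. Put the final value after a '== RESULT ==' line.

Trace the traversal:
N0 x:[19,100/3] y:[-2,35] z:[7,28] -> hit [19,28], descend [2, 3, 6, 11]
  N2 x:[77/3,100/3] y:[6,32] z:[45/2,28] -> hit [77/3,28], descend [1, 9]
    N1 x:[94/3,100/3] y:[28,32] z:[45/2,49/2] -> miss, prune
    N9 x:[77/3,92/3] y:[6,15] z:[45/2,28] -> miss, prune
  N3 x:[19,23] y:[-1,35] z:[7,18] -> miss, prune
  N6 x:[59/3,24] y:[-2,25] z:[35/2,27] -> hit [59/3,24], descend [4, 10]
    N4 x:[20,24] y:[-2,11] z:[25,27] -> miss, prune
    N10 x:[59/3,24] y:[16,25] z:[35/2,43/2] -> hit [59/3,43/2] leaf, test {P2@t=59/3, P17(miss)}
  N11 x:[26,32] y:[11,32] z:[17/2,49/2] -> miss, prune

order=[0, 2, 1, 9, 3, 6, 4, 10, 11]  |boxes|=9  |leaves|=1  hit=P2

== RESULT ==
9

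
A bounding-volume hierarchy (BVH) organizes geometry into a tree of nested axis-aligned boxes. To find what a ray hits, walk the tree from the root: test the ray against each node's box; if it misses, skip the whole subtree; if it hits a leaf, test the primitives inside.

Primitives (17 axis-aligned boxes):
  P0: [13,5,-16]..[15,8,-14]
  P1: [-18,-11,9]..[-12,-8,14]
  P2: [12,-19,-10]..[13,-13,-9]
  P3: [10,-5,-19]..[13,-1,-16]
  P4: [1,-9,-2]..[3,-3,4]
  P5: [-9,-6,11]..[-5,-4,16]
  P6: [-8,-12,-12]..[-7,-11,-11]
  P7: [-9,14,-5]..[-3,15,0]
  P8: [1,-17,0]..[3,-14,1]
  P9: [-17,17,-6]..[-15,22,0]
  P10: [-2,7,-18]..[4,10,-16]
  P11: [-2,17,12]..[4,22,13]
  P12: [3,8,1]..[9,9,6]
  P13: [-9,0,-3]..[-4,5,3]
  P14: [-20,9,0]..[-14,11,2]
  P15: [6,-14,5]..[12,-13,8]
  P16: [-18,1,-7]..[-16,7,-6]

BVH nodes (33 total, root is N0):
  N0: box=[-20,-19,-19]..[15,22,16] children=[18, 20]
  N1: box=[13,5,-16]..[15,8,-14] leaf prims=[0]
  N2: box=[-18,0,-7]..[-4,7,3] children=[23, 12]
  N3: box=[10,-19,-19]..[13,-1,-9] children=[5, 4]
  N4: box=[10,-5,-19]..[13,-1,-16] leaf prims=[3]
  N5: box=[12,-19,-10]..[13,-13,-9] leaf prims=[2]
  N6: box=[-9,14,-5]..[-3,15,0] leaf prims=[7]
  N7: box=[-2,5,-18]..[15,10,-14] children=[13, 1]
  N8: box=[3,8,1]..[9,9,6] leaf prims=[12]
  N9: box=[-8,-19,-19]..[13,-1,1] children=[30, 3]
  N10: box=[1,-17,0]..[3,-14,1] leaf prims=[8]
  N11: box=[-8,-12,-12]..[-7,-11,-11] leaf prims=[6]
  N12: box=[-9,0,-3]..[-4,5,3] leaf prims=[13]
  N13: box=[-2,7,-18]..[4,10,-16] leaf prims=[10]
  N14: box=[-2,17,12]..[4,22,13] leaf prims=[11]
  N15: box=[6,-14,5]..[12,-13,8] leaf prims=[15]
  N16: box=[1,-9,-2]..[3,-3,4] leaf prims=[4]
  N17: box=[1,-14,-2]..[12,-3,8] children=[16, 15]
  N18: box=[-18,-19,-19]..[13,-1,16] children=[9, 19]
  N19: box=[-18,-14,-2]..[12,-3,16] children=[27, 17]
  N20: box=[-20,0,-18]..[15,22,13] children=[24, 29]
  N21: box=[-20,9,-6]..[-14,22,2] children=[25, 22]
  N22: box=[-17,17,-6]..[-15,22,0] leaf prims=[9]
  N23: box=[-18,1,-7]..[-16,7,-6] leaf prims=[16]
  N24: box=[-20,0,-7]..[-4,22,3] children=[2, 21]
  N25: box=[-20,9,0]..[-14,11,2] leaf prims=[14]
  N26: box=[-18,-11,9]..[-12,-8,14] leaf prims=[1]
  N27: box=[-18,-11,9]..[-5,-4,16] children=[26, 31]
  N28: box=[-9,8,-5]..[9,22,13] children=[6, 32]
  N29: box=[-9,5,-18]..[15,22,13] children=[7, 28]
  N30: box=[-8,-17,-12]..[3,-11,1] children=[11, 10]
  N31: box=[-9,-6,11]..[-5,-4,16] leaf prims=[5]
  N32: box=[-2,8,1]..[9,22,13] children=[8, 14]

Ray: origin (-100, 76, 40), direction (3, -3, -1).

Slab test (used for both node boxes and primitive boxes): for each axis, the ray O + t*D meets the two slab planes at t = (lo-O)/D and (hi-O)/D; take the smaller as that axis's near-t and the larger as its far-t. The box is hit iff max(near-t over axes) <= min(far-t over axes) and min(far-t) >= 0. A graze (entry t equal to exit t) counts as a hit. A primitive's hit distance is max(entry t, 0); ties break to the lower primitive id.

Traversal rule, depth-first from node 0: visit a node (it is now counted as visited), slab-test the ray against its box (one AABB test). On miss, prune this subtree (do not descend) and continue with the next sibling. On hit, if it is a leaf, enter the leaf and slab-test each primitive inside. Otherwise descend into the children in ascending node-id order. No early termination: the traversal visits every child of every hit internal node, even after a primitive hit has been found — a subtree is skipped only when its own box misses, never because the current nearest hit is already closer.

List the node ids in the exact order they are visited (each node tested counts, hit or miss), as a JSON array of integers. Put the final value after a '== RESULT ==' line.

Walk:
N0 x:[80/3,115/3] y:[18,95/3] z:[24,59] -> hit [80/3,95/3], descend [18, 20]
  N18 x:[82/3,113/3] y:[77/3,95/3] z:[24,59] -> hit [82/3,95/3], descend [9, 19]
    N9 x:[92/3,113/3] y:[77/3,95/3] z:[39,59] -> miss, prune
    N19 x:[82/3,112/3] y:[79/3,30] z:[24,42] -> hit [82/3,30], descend [17, 27]
      N17 x:[101/3,112/3] y:[79/3,30] z:[32,42] -> miss, prune
      N27 x:[82/3,95/3] y:[80/3,29] z:[24,31] -> hit [82/3,29], descend [26, 31]
        N26 x:[82/3,88/3] y:[28,29] z:[26,31] -> hit [28,29] leaf, test {P1@t=28}
        N31 x:[91/3,95/3] y:[80/3,82/3] z:[24,29] -> miss, prune
  N20 x:[80/3,115/3] y:[18,76/3] z:[27,58] -> miss, prune

9 AABB tests over nodes [0, 18, 9, 19, 17, 27, 26, 31, 20]; 1 leaf entered; closest P1.

== RESULT ==
[0, 18, 9, 19, 17, 27, 26, 31, 20]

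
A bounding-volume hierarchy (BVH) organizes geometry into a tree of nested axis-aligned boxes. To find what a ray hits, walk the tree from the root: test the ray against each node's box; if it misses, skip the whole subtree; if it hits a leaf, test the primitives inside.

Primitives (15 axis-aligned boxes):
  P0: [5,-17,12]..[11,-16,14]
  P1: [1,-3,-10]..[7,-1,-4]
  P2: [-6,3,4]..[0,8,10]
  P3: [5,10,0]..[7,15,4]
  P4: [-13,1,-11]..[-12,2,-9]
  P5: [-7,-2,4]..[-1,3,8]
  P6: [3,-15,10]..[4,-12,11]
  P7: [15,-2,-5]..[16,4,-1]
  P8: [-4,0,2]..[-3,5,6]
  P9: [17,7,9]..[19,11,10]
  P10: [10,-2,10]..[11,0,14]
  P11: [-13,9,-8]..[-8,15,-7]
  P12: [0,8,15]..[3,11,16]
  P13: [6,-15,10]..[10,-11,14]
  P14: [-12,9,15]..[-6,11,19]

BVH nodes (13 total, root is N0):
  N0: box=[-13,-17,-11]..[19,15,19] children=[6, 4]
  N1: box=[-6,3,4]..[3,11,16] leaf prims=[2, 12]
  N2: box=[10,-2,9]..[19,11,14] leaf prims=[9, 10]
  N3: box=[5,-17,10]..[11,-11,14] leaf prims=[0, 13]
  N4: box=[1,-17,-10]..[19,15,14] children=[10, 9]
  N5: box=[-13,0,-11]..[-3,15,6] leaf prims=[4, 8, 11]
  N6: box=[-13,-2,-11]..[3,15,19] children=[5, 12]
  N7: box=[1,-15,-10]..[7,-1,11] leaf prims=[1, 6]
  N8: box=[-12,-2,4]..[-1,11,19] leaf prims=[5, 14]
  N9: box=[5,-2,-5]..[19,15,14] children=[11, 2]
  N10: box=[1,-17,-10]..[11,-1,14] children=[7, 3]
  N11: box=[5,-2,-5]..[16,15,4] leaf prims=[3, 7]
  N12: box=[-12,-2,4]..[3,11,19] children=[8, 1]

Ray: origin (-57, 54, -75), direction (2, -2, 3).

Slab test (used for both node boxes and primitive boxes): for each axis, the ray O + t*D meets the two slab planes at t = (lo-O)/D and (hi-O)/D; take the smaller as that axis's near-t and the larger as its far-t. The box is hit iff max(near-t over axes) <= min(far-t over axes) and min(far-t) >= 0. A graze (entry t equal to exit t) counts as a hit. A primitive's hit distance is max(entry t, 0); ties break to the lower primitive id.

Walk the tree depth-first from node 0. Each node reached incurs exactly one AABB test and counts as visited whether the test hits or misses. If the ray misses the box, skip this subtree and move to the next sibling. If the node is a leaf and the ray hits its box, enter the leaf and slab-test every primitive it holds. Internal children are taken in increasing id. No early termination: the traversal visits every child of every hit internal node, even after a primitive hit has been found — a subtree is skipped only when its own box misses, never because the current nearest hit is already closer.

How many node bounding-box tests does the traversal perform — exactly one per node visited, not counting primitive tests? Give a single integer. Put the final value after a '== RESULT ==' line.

Trace the traversal:
N0 x:[22,38] y:[39/2,71/2] z:[64/3,94/3] -> hit [22,94/3], descend [4, 6]
  N4 x:[29,38] y:[39/2,71/2] z:[65/3,89/3] -> hit [29,89/3], descend [9, 10]
    N9 x:[31,38] y:[39/2,28] z:[70/3,89/3] -> miss, prune
    N10 x:[29,34] y:[55/2,71/2] z:[65/3,89/3] -> hit [29,89/3], descend [3, 7]
      N3 x:[31,34] y:[65/2,71/2] z:[85/3,89/3] -> miss, prune
      N7 x:[29,32] y:[55/2,69/2] z:[65/3,86/3] -> miss, prune
  N6 x:[22,30] y:[39/2,28] z:[64/3,94/3] -> hit [22,28], descend [5, 12]
    N5 x:[22,27] y:[39/2,27] z:[64/3,27] -> hit [22,27] leaf, test {P4(miss), P8@t=53/2, P11@t=67/3}
    N12 x:[45/2,30] y:[43/2,28] z:[79/3,94/3] -> hit [79/3,28], descend [1, 8]
      N1 x:[51/2,30] y:[43/2,51/2] z:[79/3,91/3] -> miss, prune
      N8 x:[45/2,28] y:[43/2,28] z:[79/3,94/3] -> hit [79/3,28] leaf, test {P5@t=79/3, P14(miss)}

Visited [0, 4, 9, 10, 3, 7, 6, 5, 12, 1, 8]. Tests: 11 box, 2 leaf. Nearest: P11.

== RESULT ==
11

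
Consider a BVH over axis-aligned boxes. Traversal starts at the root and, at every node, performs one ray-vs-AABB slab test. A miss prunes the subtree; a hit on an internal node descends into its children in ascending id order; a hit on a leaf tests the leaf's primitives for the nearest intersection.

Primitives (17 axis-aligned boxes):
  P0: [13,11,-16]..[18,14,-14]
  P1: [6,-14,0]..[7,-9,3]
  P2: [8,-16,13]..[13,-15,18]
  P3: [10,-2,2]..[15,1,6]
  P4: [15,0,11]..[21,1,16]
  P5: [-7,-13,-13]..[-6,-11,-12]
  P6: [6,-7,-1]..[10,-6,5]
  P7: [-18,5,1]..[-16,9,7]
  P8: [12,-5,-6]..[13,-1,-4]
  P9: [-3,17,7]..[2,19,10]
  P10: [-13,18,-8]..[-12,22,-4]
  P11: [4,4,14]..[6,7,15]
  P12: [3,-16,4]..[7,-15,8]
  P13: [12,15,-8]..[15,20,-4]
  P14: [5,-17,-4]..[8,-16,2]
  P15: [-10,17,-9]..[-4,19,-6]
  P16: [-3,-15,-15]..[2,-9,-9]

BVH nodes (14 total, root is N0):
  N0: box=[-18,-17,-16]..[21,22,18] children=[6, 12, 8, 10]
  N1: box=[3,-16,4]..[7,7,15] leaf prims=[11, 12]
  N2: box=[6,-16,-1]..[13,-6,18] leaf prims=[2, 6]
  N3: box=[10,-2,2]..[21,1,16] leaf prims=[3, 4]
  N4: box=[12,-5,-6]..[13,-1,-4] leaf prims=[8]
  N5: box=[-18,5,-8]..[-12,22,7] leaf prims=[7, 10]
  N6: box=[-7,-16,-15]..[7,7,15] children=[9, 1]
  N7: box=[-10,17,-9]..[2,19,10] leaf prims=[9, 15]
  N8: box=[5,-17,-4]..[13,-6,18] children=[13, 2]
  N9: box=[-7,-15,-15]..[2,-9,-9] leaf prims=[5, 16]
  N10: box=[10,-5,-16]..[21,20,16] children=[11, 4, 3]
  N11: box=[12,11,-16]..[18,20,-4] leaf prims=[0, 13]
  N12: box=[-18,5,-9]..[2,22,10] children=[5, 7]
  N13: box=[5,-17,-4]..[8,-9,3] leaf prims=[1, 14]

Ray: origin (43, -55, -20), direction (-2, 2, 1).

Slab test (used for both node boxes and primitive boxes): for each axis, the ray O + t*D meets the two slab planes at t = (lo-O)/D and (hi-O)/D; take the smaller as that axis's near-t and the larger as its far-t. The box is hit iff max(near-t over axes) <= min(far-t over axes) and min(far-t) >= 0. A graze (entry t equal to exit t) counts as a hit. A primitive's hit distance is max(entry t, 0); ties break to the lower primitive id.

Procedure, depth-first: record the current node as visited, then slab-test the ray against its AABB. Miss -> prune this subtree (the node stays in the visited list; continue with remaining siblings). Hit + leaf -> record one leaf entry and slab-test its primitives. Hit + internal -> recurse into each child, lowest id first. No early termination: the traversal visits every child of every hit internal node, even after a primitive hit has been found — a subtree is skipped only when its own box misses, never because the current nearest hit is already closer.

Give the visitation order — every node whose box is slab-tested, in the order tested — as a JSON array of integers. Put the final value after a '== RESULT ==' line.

Walk:
N0 x:[11,61/2] y:[19,77/2] z:[4,38] -> hit [19,61/2], descend [6, 8, 10, 12]
  N6 x:[18,25] y:[39/2,31] z:[5,35] -> hit [39/2,25], descend [1, 9]
    N1 x:[18,20] y:[39/2,31] z:[24,35] -> miss, prune
    N9 x:[41/2,25] y:[20,23] z:[5,11] -> miss, prune
  N8 x:[15,19] y:[19,49/2] z:[16,38] -> hit [19,19], descend [2, 13]
    N2 x:[15,37/2] y:[39/2,49/2] z:[19,38] -> miss, prune
    N13 x:[35/2,19] y:[19,23] z:[16,23] -> hit [19,19] leaf, test {P1(miss), P14@t=19}
  N10 x:[11,33/2] y:[25,75/2] z:[4,36] -> miss, prune
  N12 x:[41/2,61/2] y:[30,77/2] z:[11,30] -> hit [30,30], descend [5, 7]
    N5 x:[55/2,61/2] y:[30,77/2] z:[12,27] -> miss, prune
    N7 x:[41/2,53/2] y:[36,37] z:[11,30] -> miss, prune

Summary -> nodes [0, 6, 1, 9, 8, 2, 13, 10, 12, 5, 7]; box-tests=11; leaf-entries=1; first=P14

== RESULT ==
[0, 6, 1, 9, 8, 2, 13, 10, 12, 5, 7]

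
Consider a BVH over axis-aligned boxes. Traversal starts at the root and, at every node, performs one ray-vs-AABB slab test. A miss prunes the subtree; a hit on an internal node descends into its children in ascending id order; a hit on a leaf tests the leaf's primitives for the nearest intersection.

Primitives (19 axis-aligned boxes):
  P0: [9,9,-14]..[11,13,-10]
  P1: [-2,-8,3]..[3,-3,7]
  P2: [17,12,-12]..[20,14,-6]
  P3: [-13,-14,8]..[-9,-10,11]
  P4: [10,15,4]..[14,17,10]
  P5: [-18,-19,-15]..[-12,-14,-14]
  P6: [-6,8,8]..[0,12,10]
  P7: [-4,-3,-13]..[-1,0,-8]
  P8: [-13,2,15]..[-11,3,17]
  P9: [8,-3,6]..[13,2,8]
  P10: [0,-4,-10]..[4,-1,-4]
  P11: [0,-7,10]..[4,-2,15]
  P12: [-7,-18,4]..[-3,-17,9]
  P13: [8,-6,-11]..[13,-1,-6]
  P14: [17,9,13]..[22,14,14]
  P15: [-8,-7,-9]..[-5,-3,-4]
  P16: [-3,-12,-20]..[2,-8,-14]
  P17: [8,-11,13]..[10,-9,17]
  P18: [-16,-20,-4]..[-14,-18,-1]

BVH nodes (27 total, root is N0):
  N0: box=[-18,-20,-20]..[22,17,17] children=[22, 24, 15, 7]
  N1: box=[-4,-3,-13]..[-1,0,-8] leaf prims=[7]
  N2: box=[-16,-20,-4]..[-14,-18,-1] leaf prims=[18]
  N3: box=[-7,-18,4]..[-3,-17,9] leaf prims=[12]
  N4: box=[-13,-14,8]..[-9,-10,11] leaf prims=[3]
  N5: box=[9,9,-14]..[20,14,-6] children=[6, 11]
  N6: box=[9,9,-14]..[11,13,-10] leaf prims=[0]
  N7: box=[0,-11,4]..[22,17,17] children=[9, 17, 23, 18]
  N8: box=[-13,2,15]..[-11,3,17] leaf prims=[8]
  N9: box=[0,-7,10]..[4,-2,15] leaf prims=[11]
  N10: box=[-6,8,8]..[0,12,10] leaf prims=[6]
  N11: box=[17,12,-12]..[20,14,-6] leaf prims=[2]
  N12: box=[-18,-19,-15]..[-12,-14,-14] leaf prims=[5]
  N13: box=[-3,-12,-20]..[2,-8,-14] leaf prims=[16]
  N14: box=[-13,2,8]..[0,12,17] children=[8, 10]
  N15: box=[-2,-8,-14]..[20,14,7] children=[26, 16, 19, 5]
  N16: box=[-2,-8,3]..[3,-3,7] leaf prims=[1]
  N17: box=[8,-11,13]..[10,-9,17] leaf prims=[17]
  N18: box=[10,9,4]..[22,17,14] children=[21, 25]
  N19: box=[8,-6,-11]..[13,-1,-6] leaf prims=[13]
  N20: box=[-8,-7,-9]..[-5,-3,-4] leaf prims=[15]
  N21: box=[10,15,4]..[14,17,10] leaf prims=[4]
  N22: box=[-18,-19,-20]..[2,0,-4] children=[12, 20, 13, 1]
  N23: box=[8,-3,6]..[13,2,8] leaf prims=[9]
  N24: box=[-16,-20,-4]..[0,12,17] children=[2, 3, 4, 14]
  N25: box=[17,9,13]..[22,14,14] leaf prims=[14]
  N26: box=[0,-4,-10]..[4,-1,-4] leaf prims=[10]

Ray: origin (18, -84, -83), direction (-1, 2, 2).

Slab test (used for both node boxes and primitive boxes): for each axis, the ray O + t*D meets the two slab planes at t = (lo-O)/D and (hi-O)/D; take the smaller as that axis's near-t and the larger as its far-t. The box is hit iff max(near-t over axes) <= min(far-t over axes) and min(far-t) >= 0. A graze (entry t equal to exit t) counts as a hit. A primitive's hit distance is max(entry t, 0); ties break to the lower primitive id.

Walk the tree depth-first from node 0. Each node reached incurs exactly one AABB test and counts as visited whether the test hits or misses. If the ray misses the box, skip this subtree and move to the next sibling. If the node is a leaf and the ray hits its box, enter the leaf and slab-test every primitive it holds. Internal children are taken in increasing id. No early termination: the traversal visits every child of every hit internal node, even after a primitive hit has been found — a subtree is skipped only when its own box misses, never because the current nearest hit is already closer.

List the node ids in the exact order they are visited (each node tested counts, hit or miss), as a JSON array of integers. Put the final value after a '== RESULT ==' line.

Trace the traversal:
N0 x:[-4,36] y:[32,101/2] z:[63/2,50] -> hit [32,36], descend [7, 15, 22, 24]
  N7 x:[-4,18] y:[73/2,101/2] z:[87/2,50] -> miss, prune
  N15 x:[-2,20] y:[38,49] z:[69/2,45] -> miss, prune
  N22 x:[16,36] y:[65/2,42] z:[63/2,79/2] -> hit [65/2,36], descend [1, 12, 13, 20]
    N1 x:[19,22] y:[81/2,42] z:[35,75/2] -> miss, prune
    N12 x:[30,36] y:[65/2,35] z:[34,69/2] -> hit [34,69/2] leaf, test {P5@t=34}
    N13 x:[16,21] y:[36,38] z:[63/2,69/2] -> miss, prune
    N20 x:[23,26] y:[77/2,81/2] z:[37,79/2] -> miss, prune
  N24 x:[18,34] y:[32,48] z:[79/2,50] -> miss, prune

Visited [0, 7, 15, 22, 1, 12, 13, 20, 24]. Tests: 9 box, 1 leaf. Nearest: P5.

== RESULT ==
[0, 7, 15, 22, 1, 12, 13, 20, 24]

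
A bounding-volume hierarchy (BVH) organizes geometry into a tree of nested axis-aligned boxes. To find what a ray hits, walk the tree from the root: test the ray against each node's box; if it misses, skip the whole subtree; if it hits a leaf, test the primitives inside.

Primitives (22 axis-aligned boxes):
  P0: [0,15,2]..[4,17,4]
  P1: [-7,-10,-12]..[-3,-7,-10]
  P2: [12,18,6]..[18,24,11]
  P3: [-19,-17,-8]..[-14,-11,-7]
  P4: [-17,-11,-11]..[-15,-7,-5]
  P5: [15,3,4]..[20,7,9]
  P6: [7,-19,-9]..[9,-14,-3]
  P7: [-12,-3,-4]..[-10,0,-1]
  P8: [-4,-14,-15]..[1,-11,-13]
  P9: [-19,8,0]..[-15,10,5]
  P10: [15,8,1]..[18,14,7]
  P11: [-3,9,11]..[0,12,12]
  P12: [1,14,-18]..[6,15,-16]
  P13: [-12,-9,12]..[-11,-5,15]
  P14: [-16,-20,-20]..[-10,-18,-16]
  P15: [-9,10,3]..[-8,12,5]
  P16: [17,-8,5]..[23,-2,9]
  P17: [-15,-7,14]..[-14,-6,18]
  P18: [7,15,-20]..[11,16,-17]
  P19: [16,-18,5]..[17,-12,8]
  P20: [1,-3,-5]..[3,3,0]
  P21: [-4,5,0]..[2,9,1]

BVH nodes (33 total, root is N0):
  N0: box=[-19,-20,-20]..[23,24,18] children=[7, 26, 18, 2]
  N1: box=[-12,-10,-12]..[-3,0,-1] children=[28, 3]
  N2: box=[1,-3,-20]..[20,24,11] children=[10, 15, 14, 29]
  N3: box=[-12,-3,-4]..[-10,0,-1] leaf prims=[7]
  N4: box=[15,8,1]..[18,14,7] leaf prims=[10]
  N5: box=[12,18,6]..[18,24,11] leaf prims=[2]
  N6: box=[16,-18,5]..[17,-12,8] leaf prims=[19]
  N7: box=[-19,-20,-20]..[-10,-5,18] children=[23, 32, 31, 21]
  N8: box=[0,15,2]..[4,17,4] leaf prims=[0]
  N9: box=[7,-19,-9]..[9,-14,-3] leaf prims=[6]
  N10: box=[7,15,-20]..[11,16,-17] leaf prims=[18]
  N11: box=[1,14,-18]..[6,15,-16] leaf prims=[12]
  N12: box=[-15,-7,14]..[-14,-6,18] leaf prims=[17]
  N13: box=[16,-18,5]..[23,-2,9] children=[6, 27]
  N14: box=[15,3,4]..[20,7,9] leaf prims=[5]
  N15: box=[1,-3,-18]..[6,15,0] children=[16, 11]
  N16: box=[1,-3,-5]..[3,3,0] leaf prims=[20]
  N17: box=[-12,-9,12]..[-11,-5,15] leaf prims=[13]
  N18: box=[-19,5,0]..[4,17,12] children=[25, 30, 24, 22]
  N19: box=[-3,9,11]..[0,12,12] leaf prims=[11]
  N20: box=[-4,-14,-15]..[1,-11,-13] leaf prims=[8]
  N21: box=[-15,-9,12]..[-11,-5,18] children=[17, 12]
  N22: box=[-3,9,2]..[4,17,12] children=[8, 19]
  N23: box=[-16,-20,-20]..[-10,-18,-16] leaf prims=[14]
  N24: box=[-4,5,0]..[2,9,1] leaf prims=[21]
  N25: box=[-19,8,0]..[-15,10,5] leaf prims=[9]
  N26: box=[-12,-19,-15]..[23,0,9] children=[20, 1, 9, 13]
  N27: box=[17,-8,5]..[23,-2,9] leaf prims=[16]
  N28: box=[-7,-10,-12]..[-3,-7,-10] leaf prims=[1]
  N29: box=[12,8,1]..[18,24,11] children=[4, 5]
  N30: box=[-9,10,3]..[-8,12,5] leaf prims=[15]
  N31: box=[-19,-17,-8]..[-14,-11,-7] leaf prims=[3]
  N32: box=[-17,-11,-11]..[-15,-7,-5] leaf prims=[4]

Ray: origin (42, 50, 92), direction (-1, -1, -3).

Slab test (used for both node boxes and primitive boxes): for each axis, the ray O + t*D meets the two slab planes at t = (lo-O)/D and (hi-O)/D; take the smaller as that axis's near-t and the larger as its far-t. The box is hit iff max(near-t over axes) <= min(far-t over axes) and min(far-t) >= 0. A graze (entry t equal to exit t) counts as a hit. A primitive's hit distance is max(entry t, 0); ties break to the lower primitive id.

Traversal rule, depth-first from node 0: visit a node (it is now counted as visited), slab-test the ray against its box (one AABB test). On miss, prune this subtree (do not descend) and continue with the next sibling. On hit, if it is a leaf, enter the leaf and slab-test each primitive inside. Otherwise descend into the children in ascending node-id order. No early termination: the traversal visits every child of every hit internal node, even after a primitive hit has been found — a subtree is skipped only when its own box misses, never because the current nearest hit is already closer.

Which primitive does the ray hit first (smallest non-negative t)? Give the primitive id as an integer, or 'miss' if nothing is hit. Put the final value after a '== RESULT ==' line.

Walk:
N0 x:[19,61] y:[26,70] z:[74/3,112/3] -> hit [26,112/3], descend [2, 7, 18, 26]
  N2 x:[22,41] y:[26,53] z:[27,112/3] -> hit [27,112/3], descend [10, 14, 15, 29]
    N10 x:[31,35] y:[34,35] z:[109/3,112/3] -> miss, prune
    N14 x:[22,27] y:[43,47] z:[83/3,88/3] -> miss, prune
    N15 x:[36,41] y:[35,53] z:[92/3,110/3] -> hit [36,110/3], descend [11, 16]
      N11 x:[36,41] y:[35,36] z:[36,110/3] -> hit [36,36] leaf, test {P12@t=36}
      N16 x:[39,41] y:[47,53] z:[92/3,97/3] -> miss, prune
    N29 x:[24,30] y:[26,42] z:[27,91/3] -> hit [27,30], descend [4, 5]
      N4 x:[24,27] y:[36,42] z:[85/3,91/3] -> miss, prune
      N5 x:[24,30] y:[26,32] z:[27,86/3] -> hit [27,86/3] leaf, test {P2@t=27}
  N7 x:[52,61] y:[55,70] z:[74/3,112/3] -> miss, prune
  N18 x:[38,61] y:[33,45] z:[80/3,92/3] -> miss, prune
  N26 x:[19,54] y:[50,69] z:[83/3,107/3] -> miss, prune

13 AABB tests over nodes [0, 2, 10, 14, 15, 11, 16, 29, 4, 5, 7, 18, 26]; 2 leaves entered; closest P2.

== RESULT ==
2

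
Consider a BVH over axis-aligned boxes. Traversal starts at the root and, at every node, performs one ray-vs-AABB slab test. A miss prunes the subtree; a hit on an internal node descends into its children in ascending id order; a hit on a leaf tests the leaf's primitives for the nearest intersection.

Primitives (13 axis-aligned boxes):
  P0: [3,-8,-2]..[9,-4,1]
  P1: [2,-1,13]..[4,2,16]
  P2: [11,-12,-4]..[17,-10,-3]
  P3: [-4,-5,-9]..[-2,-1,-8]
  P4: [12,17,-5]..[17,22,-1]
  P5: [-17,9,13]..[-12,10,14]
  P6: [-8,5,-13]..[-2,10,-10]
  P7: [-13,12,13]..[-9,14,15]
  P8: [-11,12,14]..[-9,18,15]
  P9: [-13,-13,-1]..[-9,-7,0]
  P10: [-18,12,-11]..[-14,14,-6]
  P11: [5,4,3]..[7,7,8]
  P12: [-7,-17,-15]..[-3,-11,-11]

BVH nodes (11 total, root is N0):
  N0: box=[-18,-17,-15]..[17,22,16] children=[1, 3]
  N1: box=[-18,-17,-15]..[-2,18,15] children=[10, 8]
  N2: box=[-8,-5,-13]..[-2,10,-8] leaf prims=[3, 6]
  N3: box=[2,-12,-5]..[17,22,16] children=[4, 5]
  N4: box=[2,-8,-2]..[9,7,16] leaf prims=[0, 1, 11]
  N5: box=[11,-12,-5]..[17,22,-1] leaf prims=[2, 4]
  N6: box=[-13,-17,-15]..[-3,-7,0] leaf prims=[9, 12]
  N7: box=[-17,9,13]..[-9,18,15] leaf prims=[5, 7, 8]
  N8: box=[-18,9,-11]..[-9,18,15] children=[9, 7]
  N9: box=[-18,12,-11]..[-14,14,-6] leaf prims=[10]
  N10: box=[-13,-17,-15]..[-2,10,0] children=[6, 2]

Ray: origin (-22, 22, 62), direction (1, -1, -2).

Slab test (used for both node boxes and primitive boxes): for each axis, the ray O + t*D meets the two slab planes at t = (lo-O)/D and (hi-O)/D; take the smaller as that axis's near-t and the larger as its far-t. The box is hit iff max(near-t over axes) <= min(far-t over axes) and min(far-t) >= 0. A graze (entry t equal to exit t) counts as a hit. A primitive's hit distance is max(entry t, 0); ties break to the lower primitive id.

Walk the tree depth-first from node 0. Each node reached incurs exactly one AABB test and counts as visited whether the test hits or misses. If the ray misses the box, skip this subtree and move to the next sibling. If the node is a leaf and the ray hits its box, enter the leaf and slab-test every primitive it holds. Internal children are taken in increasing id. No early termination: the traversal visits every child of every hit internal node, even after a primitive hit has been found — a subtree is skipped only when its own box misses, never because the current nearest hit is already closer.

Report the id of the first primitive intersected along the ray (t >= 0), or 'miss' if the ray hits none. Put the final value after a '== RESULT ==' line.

Trace the traversal:
N0 x:[4,39] y:[0,39] z:[23,77/2] -> hit [23,77/2], descend [1, 3]
  N1 x:[4,20] y:[4,39] z:[47/2,77/2] -> miss, prune
  N3 x:[24,39] y:[0,34] z:[23,67/2] -> hit [24,67/2], descend [4, 5]
    N4 x:[24,31] y:[15,30] z:[23,32] -> hit [24,30] leaf, test {P0(miss), P1(miss), P11(miss)}
    N5 x:[33,39] y:[0,34] z:[63/2,67/2] -> hit [33,67/2] leaf, test {P2@t=33, P4(miss)}

order=[0, 1, 3, 4, 5]  |boxes|=5  |leaves|=2  hit=P2

== RESULT ==
2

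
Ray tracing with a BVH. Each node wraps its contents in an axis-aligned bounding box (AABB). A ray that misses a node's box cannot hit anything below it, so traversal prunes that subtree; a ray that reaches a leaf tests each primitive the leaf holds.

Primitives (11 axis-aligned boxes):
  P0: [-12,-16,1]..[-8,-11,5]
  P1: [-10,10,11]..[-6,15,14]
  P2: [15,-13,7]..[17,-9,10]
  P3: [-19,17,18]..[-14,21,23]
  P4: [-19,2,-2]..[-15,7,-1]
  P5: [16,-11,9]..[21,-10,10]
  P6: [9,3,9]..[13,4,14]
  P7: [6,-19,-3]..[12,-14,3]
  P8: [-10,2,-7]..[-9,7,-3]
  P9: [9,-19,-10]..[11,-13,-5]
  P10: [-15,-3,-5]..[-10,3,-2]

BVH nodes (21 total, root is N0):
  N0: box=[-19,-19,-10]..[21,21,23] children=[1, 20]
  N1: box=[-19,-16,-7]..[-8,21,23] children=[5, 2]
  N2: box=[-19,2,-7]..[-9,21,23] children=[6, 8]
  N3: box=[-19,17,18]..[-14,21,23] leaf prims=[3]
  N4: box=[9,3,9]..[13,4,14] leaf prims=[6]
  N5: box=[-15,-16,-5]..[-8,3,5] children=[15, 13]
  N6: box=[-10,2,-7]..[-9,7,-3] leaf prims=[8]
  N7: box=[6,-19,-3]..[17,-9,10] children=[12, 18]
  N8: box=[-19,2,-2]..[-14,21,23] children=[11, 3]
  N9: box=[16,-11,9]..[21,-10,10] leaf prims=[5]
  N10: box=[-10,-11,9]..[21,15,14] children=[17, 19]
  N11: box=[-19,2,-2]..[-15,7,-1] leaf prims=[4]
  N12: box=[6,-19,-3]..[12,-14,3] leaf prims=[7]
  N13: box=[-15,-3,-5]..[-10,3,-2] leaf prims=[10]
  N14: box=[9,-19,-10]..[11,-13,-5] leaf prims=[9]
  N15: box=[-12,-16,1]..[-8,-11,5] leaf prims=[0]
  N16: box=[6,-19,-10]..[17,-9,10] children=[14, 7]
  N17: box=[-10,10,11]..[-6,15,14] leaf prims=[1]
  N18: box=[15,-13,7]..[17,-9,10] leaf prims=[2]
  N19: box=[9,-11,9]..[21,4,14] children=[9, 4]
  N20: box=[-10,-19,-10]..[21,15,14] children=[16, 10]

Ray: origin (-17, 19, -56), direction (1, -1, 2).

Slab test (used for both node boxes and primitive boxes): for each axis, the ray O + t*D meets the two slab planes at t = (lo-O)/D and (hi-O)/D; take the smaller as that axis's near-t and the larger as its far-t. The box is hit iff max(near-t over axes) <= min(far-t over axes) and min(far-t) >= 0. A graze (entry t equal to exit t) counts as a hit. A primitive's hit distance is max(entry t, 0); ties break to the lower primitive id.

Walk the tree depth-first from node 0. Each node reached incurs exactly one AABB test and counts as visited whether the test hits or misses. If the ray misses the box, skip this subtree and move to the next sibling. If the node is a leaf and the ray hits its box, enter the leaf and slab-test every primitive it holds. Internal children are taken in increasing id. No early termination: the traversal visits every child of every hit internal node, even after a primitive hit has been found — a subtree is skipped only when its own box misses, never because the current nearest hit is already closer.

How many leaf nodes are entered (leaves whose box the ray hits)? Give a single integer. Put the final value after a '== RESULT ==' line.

Trace the traversal:
N0 x:[-2,38] y:[-2,38] z:[23,79/2] -> hit [23,38], descend [1, 20]
  N1 x:[-2,9] y:[-2,35] z:[49/2,79/2] -> miss, prune
  N20 x:[7,38] y:[4,38] z:[23,35] -> hit [23,35], descend [10, 16]
    N10 x:[7,38] y:[4,30] z:[65/2,35] -> miss, prune
    N16 x:[23,34] y:[28,38] z:[23,33] -> hit [28,33], descend [7, 14]
      N7 x:[23,34] y:[28,38] z:[53/2,33] -> hit [28,33], descend [12, 18]
        N12 x:[23,29] y:[33,38] z:[53/2,59/2] -> miss, prune
        N18 x:[32,34] y:[28,32] z:[63/2,33] -> hit [32,32] leaf, test {P2@t=32}
      N14 x:[26,28] y:[32,38] z:[23,51/2] -> miss, prune

order=[0, 1, 20, 10, 16, 7, 12, 18, 14]  |boxes|=9  |leaves|=1  hit=P2

== RESULT ==
1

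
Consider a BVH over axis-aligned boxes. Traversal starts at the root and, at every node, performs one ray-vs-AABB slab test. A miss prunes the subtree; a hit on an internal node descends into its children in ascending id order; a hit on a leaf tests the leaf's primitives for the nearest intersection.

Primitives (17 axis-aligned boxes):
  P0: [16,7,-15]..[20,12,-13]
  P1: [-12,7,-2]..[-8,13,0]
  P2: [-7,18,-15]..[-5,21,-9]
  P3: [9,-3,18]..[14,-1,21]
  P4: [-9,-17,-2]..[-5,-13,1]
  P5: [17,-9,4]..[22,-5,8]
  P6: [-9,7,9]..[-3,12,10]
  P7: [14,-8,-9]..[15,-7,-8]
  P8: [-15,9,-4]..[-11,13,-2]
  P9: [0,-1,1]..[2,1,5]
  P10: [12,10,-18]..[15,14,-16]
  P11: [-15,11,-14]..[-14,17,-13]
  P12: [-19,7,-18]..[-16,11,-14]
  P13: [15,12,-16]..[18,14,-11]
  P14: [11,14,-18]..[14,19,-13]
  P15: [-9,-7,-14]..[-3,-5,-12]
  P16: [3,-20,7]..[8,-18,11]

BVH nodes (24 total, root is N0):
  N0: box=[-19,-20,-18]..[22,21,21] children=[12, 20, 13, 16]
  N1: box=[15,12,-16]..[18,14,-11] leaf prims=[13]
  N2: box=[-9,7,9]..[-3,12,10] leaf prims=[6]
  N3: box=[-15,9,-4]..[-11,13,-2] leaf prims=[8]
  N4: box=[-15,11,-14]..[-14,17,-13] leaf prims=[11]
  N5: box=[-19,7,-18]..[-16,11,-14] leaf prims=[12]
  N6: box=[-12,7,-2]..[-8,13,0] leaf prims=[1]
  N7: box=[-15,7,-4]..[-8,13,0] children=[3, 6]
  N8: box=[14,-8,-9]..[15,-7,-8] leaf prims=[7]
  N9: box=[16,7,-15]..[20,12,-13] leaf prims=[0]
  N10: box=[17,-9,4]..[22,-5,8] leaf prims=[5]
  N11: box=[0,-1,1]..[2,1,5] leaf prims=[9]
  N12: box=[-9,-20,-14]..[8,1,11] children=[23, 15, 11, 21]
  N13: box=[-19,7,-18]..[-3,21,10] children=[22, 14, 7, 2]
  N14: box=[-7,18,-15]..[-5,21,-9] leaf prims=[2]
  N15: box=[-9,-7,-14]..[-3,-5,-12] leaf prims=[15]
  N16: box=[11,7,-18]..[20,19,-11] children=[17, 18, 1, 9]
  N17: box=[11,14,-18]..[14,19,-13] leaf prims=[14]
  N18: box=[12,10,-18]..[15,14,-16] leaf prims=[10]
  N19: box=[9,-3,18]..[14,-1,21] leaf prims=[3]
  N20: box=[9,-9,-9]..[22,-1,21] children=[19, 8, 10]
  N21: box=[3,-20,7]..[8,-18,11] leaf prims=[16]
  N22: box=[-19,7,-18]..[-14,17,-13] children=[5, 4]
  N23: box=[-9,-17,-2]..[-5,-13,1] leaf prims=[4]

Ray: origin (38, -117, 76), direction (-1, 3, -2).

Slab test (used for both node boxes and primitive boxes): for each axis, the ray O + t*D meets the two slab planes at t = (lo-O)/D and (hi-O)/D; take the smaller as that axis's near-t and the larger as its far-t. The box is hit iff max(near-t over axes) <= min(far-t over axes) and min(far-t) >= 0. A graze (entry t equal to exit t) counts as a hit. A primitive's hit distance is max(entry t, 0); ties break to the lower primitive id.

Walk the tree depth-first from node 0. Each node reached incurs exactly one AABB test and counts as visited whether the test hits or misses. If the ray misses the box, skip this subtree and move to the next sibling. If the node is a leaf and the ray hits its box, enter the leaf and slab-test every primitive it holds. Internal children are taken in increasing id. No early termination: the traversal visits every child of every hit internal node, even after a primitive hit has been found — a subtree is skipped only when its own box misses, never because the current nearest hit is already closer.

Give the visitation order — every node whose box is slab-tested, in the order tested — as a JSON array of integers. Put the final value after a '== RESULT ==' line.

Traverse from the root:
N0 x:[16,57] y:[97/3,46] z:[55/2,47] -> hit [97/3,46], descend [12, 13, 16, 20]
  N12 x:[30,47] y:[97/3,118/3] z:[65/2,45] -> hit [65/2,118/3], descend [11, 15, 21, 23]
    N11 x:[36,38] y:[116/3,118/3] z:[71/2,75/2] -> miss, prune
    N15 x:[41,47] y:[110/3,112/3] z:[44,45] -> miss, prune
    N21 x:[30,35] y:[97/3,33] z:[65/2,69/2] -> hit [65/2,33] leaf, test {P16@t=65/2}
    N23 x:[43,47] y:[100/3,104/3] z:[75/2,39] -> miss, prune
  N13 x:[41,57] y:[124/3,46] z:[33,47] -> hit [124/3,46], descend [2, 7, 14, 22]
    N2 x:[41,47] y:[124/3,43] z:[33,67/2] -> miss, prune
    N7 x:[46,53] y:[124/3,130/3] z:[38,40] -> miss, prune
    N14 x:[43,45] y:[45,46] z:[85/2,91/2] -> hit [45,45] leaf, test {P2@t=45}
    N22 x:[52,57] y:[124/3,134/3] z:[89/2,47] -> miss, prune
  N16 x:[18,27] y:[124/3,136/3] z:[87/2,47] -> miss, prune
  N20 x:[16,29] y:[36,116/3] z:[55/2,85/2] -> miss, prune

order=[0, 12, 11, 15, 21, 23, 13, 2, 7, 14, 22, 16, 20]  |boxes|=13  |leaves|=2  hit=P16

== RESULT ==
[0, 12, 11, 15, 21, 23, 13, 2, 7, 14, 22, 16, 20]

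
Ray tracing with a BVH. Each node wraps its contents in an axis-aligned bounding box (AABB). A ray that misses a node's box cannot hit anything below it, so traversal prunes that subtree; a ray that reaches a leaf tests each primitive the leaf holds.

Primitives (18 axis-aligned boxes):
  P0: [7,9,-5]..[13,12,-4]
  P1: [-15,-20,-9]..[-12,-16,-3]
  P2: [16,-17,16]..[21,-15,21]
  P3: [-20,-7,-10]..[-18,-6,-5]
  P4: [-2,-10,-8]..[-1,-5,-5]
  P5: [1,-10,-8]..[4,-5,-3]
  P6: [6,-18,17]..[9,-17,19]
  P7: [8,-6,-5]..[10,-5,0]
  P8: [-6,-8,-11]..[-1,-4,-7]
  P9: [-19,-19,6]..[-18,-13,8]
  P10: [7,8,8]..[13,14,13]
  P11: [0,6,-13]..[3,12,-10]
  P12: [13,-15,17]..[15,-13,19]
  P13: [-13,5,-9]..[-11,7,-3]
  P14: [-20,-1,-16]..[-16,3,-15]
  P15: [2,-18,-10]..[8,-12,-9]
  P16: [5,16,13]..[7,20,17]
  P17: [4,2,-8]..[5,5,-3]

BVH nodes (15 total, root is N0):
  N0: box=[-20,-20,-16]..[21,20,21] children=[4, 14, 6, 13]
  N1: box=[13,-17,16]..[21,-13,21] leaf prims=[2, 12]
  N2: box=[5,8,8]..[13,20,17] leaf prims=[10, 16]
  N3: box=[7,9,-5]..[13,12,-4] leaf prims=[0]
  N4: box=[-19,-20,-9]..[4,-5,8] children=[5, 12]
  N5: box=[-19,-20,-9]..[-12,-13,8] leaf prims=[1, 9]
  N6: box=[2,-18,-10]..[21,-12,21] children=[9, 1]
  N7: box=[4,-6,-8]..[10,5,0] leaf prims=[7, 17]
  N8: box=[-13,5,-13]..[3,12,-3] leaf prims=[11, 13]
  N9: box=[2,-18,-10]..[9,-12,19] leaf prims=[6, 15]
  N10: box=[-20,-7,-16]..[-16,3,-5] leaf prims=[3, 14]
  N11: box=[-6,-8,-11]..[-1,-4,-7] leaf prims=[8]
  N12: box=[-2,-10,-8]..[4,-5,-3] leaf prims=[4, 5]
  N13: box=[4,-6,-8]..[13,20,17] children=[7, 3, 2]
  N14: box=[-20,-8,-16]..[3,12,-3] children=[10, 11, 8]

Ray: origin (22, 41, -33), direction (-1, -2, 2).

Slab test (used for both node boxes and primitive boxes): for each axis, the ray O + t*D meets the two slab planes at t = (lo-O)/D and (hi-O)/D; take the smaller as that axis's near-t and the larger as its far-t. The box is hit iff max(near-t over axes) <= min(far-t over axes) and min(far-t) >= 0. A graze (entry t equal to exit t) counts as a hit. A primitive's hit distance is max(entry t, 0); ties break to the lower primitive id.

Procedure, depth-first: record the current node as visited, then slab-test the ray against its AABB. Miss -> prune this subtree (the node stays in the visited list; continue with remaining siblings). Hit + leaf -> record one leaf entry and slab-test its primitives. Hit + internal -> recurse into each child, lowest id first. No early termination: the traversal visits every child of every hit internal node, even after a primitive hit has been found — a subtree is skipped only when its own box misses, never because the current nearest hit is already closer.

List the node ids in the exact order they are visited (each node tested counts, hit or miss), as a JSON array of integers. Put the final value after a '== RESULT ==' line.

Trace the traversal:
N0 x:[1,42] y:[21/2,61/2] z:[17/2,27] -> hit [21/2,27], descend [4, 6, 13, 14]
  N4 x:[18,41] y:[23,61/2] z:[12,41/2] -> miss, prune
  N6 x:[1,20] y:[53/2,59/2] z:[23/2,27] -> miss, prune
  N13 x:[9,18] y:[21/2,47/2] z:[25/2,25] -> hit [25/2,18], descend [2, 3, 7]
    N2 x:[9,17] y:[21/2,33/2] z:[41/2,25] -> miss, prune
    N3 x:[9,15] y:[29/2,16] z:[14,29/2] -> hit [29/2,29/2] leaf, test {P0@t=29/2}
    N7 x:[12,18] y:[18,47/2] z:[25/2,33/2] -> miss, prune
  N14 x:[19,42] y:[29/2,49/2] z:[17/2,15] -> miss, prune

8 AABB tests over nodes [0, 4, 6, 13, 2, 3, 7, 14]; 1 leaf entered; closest P0.

== RESULT ==
[0, 4, 6, 13, 2, 3, 7, 14]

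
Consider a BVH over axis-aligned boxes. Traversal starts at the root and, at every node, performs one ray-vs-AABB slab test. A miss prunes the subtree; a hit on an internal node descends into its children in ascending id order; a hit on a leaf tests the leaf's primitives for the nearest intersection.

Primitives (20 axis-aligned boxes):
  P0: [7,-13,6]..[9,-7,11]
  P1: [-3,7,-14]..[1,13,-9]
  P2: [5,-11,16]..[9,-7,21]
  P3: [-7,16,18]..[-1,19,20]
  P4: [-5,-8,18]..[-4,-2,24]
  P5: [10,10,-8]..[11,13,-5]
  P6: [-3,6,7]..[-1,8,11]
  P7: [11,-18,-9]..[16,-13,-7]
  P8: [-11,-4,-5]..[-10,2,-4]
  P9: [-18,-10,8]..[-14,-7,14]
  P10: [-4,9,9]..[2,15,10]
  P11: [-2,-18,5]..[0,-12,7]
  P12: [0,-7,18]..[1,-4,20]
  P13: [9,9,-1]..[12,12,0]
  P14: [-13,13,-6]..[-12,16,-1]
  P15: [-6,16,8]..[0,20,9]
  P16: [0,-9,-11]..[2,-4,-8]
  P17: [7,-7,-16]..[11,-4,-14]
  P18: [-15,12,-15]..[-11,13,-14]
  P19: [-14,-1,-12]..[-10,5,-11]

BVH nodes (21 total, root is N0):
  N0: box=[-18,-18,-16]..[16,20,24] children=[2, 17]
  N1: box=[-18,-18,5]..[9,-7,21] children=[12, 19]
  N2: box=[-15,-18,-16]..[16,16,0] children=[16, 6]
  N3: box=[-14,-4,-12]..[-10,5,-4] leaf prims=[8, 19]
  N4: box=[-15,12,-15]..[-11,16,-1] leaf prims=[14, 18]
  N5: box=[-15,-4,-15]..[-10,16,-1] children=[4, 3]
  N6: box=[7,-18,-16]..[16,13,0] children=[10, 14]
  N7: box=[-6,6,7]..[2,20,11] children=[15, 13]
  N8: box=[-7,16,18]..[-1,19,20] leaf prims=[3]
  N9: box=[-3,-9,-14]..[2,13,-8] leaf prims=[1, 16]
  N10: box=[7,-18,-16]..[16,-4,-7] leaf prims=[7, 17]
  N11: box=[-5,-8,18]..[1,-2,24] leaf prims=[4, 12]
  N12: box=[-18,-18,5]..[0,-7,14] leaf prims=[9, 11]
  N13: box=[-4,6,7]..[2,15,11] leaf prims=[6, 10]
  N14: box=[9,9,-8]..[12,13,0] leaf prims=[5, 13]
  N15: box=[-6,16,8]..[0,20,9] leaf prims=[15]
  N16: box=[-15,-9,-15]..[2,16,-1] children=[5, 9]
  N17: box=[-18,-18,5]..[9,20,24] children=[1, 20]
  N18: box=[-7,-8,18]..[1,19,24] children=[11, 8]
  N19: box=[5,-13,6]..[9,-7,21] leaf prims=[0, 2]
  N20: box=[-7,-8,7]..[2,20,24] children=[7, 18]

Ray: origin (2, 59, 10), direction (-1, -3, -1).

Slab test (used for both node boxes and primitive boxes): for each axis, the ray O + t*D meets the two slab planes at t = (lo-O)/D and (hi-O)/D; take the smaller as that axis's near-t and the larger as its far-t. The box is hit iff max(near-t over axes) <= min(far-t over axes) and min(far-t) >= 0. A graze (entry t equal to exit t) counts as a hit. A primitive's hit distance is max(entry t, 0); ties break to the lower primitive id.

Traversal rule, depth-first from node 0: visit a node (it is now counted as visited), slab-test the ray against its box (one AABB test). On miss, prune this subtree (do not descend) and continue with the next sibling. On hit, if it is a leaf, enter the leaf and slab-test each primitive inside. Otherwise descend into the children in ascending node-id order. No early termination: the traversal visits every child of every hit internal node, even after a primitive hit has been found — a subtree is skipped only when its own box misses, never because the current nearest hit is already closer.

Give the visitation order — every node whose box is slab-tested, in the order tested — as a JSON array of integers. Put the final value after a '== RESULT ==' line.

Walk:
N0 x:[-14,20] y:[13,77/3] z:[-14,26] -> hit [13,20], descend [2, 17]
  N2 x:[-14,17] y:[43/3,77/3] z:[10,26] -> hit [43/3,17], descend [6, 16]
    N6 x:[-14,-5] y:[46/3,77/3] z:[10,26] -> miss, prune
    N16 x:[0,17] y:[43/3,68/3] z:[11,25] -> hit [43/3,17], descend [5, 9]
      N5 x:[12,17] y:[43/3,21] z:[11,25] -> hit [43/3,17], descend [3, 4]
        N3 x:[12,16] y:[18,21] z:[14,22] -> miss, prune
        N4 x:[13,17] y:[43/3,47/3] z:[11,25] -> hit [43/3,47/3] leaf, test {P14@t=43/3, P18(miss)}
      N9 x:[0,5] y:[46/3,68/3] z:[18,24] -> miss, prune
  N17 x:[-7,20] y:[13,77/3] z:[-14,5] -> miss, prune

order=[0, 2, 6, 16, 5, 3, 4, 9, 17]  |boxes|=9  |leaves|=1  hit=P14

== RESULT ==
[0, 2, 6, 16, 5, 3, 4, 9, 17]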